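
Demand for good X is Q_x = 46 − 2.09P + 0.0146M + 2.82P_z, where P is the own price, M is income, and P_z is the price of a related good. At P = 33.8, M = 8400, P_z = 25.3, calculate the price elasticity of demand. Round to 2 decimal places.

-0.42

Substituting, Q_x = 46 − 2.09(33.8) + 0.0146(8400) + 2.82(25.3) = 46 − 70.642 + 122.64 + 71.346 = 169.344.
∂Q_x/∂P = −2.09, so E_p = (−2.09)·(33.8/169.344) ≈ -0.42.
|E_p| < 1: demand is inelastic.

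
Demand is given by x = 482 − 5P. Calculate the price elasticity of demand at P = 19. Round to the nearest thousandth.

At P = 19, x = 387.
dx/dP = −5.
Point elasticity E = (dx/dP)·(P/x) = -5 × 19/387 ≈ -0.245.
|E| < 1, so demand is inelastic at this price.

-0.245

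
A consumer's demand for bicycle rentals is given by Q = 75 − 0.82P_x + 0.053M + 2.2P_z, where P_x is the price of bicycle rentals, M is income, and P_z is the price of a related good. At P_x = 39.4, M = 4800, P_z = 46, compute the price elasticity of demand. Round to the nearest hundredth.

At the given point, Q = 75 − 0.82(39.4) + 0.053(4800) + 2.2(46) = 75 − 32.308 + 254.4 + 101.2 = 398.292.
∂Q/∂P_x = −0.82, so E_p = (−0.82)·(39.4/398.292) ≈ -0.08.
|E_p| < 1: demand is inelastic.

-0.08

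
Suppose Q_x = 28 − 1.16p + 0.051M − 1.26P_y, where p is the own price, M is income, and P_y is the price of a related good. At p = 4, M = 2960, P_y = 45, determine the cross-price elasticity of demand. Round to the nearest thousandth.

-0.482

First evaluate Q_x: 28 − 1.16(4) + 0.051(2960) − 1.26(45) = 28 − 4.64 + 150.96 − 56.7 = 117.62.
∂Q_x/∂P_y = −1.26, so E_xy = -1.26·(45/117.62) ≈ -0.482.
E_xy < 0: the goods are complements.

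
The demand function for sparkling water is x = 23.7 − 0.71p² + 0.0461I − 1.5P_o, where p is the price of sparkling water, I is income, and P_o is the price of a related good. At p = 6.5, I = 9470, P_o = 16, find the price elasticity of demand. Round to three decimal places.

-0.148

At the given point, x = 23.7 − 0.71(6.5)² + 0.0461(9470) − 1.5(16) = 23.7 − 29.9975 + 436.567 − 24 = 406.2695.
∂x/∂p = −2·0.71·p = -9.23, so E_p = -9.23·(6.5/406.2695) ≈ -0.148.
|E_p| < 1: demand is inelastic.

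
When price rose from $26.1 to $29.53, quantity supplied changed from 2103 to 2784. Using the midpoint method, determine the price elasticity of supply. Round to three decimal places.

%ΔQ = (2784 − 2103)/[(2103 + 2784)/2] = 681/2443.5 ≈ 0.2787.
%Δp = (29.53 − 26.1)/[(26.1 + 29.53)/2] = 3.43/27.815 ≈ 0.1233.
Arc elasticity E = %ΔQ/%Δp ≈ 0.2787/0.1233 ≈ 2.260.
|E| > 1: supply is elastic over this range.

2.260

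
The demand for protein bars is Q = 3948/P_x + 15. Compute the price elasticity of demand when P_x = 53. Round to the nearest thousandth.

-0.832

At P_x = 53, Q = 89.4906.
dQ/dP_x = −3948/P_x² = −1.4055.
Point elasticity E = (dQ/dP_x)·(P_x/Q) = -1.4055 × 53/89.4906 ≈ -0.832.
|E| < 1, so demand is inelastic at this price.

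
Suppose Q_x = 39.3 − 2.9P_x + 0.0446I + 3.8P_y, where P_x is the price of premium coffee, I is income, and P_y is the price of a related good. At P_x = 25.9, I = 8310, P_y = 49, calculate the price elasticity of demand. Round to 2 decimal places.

-0.14

Evaluating quantity at (P_x, I, P_y) gives Q_x = 39.3 − 2.9(25.9) + 0.0446(8310) + 3.8(49) = 39.3 − 75.11 + 370.626 + 186.2 = 521.016.
∂Q_x/∂P_x = −2.9, so E_p = (−2.9)·(25.9/521.016) ≈ -0.14.
|E_p| < 1: demand is inelastic.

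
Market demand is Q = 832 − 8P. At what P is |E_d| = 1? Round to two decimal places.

52.00

For linear demand Q = a − bP, E = −bP/(a − bP). |E| = 1 ⇒ bP = a − bP ⇒ P = a/(2b).
P = 832/(2·8) = 52.00.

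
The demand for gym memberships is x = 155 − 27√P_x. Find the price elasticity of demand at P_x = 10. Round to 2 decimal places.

At P_x = 10, x = 69.6185.
dx/dP_x = −27/(2√P_x) = −27/(2·3.1623).
Point elasticity E = (dx/dP_x)·(P_x/x) = -4.2691 × 10/69.6185 ≈ -0.61.
|E| < 1, so demand is inelastic at this price.

-0.61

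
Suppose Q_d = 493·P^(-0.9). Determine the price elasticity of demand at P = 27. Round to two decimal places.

For a Cobb–Douglas (constant-elasticity) form Q_d = A·P^α·…, the elasticity with respect to P equals the exponent α at every point.
Here the exponent on P is -0.9, so the price elasticity of demand is -0.90.

-0.90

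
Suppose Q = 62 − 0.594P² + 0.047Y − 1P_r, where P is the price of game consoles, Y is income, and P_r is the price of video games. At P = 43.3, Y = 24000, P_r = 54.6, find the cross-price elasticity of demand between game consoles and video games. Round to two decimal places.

Q = 62 − 0.594(43.3)² + 0.047(24000) − 1(54.6) = 62 − 1113.6847 + 1128 − 54.6 = 21.7153.
∂Q/∂P_r = −1, so E_xy = -1·(54.6/21.7153) ≈ -2.51.
E_xy < 0: the goods are complements.

-2.51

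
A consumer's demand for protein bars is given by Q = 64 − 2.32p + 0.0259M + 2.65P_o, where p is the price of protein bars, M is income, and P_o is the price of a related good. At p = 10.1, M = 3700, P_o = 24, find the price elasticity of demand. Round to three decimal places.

Q = 64 − 2.32(10.1) + 0.0259(3700) + 2.65(24) = 64 − 23.432 + 95.83 + 63.6 = 199.998.
∂Q/∂p = −2.32, so E_p = (−2.32)·(10.1/199.998) ≈ -0.117.
|E_p| < 1: demand is inelastic.

-0.117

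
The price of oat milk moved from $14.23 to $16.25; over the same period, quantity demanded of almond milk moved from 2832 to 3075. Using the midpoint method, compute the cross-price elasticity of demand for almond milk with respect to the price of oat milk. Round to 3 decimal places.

0.621

%ΔQ_x = (3075 − 2832)/[(2832+3075)/2] = 243/2953.5 ≈ 0.0823.
%ΔP_y = (16.25 − 14.23)/[(14.23+16.25)/2] ≈ 0.1325.
E_xy = 0.0823/0.1325 ≈ 0.621.
E_xy > 0, so almond milk and oat milk are substitutes.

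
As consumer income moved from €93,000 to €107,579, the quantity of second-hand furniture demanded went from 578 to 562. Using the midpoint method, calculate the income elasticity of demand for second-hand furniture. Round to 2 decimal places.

%ΔQ = (562 − 578)/[(578+562)/2] = -16/570 ≈ -0.0281.
%ΔI = (107,579 − 93,000)/[(93,000+107,579)/2] = 14579/100289.5 ≈ 0.1454.
E_I = %ΔQ/%ΔI ≈ -0.19.
E_I < 0: inferior good.

-0.19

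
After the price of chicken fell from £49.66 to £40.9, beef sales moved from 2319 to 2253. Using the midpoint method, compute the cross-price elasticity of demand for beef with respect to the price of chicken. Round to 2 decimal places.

0.15

%ΔQ_x = (2253 − 2319)/[(2319+2253)/2] = -66/2286 ≈ -0.0289.
%ΔP_y = (40.9 − 49.66)/[(49.66+40.9)/2] ≈ -0.1935.
E_xy = -0.0289/-0.1935 ≈ 0.15.
E_xy > 0, so beef and chicken are substitutes.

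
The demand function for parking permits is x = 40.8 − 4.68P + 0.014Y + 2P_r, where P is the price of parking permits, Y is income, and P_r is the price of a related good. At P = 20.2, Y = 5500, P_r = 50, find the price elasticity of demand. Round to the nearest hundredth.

First evaluate x: 40.8 − 4.68(20.2) + 0.014(5500) + 2(50) = 40.8 − 94.536 + 77 + 100 = 123.264.
∂x/∂P = −4.68, so E_p = (−4.68)·(20.2/123.264) ≈ -0.77.
|E_p| < 1: demand is inelastic.

-0.77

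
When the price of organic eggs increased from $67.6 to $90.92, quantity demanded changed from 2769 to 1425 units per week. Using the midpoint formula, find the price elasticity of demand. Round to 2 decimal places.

%Δq = (1425 − 2769)/[(2769 + 1425)/2] = -1344/2097 ≈ -0.6409.
%ΔP = (90.92 − 67.6)/[(67.6 + 90.92)/2] = 23.32/79.26 ≈ 0.2942.
Arc elasticity E = %Δq/%ΔP ≈ -0.6409/0.2942 ≈ -2.18.
|E| > 1: demand is elastic over this range.

-2.18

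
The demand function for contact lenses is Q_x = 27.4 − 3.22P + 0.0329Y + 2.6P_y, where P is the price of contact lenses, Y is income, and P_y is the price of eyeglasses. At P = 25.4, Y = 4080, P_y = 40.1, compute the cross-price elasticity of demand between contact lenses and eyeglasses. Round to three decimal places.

0.566

At the given point, Q_x = 27.4 − 3.22(25.4) + 0.0329(4080) + 2.6(40.1) = 27.4 − 81.788 + 134.232 + 104.26 = 184.104.
∂Q_x/∂P_y = +2.6, so E_xy = 2.6·(40.1/184.104) ≈ 0.566.
E_xy > 0: the goods are substitutes.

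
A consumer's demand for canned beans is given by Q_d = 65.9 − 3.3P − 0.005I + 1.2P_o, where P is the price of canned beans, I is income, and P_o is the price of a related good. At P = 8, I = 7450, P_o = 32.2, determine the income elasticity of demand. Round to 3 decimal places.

-0.911

First evaluate Q_d: 65.9 − 3.3(8) − 0.005(7450) + 1.2(32.2) = 65.9 − 26.4 − 37.25 + 38.64 = 40.89.
∂Q_d/∂I = −0.005, so E_I = -0.005·(7450/40.89) ≈ -0.911.
E_I < 0: inferior good.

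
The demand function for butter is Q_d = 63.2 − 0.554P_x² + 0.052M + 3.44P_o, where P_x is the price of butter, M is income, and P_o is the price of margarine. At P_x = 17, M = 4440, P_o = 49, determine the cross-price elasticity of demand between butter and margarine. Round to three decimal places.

0.557

Q_d = 63.2 − 0.554(17)² + 0.052(4440) + 3.44(49) = 63.2 − 160.106 + 230.88 + 168.56 = 302.534.
∂Q_d/∂P_o = +3.44, so E_xy = 3.44·(49/302.534) ≈ 0.557.
E_xy > 0: the goods are substitutes.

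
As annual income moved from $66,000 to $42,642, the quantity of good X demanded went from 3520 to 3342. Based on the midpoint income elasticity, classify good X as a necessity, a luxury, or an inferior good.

%ΔQ = (3342 − 3520)/[(3520+3342)/2] = -178/3431 ≈ -0.0519.
%ΔM = (42,642 − 66,000)/[(66,000+42,642)/2] = -23358/54321 ≈ -0.4300.
E_I = %ΔQ/%ΔM ≈ 0.121.
E_I ∈ (0,1): normal good (necessity).

necessity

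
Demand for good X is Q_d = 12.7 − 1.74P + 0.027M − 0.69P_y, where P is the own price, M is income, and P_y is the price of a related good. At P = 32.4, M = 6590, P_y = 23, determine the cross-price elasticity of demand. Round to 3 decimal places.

-0.134

At the given point, Q_d = 12.7 − 1.74(32.4) + 0.027(6590) − 0.69(23) = 12.7 − 56.376 + 177.93 − 15.87 = 118.384.
∂Q_d/∂P_y = −0.69, so E_xy = -0.69·(23/118.384) ≈ -0.134.
E_xy < 0: the goods are complements.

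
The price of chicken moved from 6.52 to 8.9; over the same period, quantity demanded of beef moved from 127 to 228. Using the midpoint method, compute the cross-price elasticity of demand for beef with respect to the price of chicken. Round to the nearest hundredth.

1.84

%ΔQ_x = (228 − 127)/[(127+228)/2] = 101/177.5 ≈ 0.5690.
%ΔP_y = (8.9 − 6.52)/[(6.52+8.9)/2] ≈ 0.3087.
E_xy = 0.5690/0.3087 ≈ 1.84.
E_xy > 0, so beef and chicken are substitutes.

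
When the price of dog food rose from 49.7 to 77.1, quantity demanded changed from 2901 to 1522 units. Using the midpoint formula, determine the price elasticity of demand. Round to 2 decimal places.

%Δq = (1522 − 2901)/[(2901 + 1522)/2] = -1379/2211.5 ≈ -0.6236.
%Δp = (77.1 − 49.7)/[(49.7 + 77.1)/2] = 27.4/63.4 ≈ 0.4322.
Arc elasticity E = %Δq/%Δp ≈ -0.6236/0.4322 ≈ -1.44.
|E| > 1: demand is elastic over this range.

-1.44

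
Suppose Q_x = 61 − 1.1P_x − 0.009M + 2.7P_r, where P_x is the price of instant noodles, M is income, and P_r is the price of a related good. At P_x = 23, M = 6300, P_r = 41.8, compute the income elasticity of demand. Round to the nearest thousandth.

-0.617

First evaluate Q_x: 61 − 1.1(23) − 0.009(6300) + 2.7(41.8) = 61 − 25.3 − 56.7 + 112.86 = 91.86.
∂Q_x/∂M = −0.009, so E_I = -0.009·(6300/91.86) ≈ -0.617.
E_I < 0: inferior good.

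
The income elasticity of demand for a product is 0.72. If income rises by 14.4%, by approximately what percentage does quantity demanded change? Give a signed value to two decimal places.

10.37

%ΔQ ≈ E × %ΔI = (0.72) × (14.4%) ≈ 10.37%.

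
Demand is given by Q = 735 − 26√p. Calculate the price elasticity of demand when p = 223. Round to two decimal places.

-0.56

At p = 223, Q = 346.7372.
dQ/dp = −26/(2√p) = −26/(2·14.9332).
Point elasticity E = (dQ/dp)·(p/Q) = -0.8705 × 223/346.7372 ≈ -0.56.
|E| < 1, so demand is inelastic at this price.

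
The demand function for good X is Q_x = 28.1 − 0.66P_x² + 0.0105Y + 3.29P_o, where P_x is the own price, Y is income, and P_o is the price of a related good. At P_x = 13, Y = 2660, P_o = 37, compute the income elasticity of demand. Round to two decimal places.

At the given point, Q_x = 28.1 − 0.66(13)² + 0.0105(2660) + 3.29(37) = 28.1 − 111.54 + 27.93 + 121.73 = 66.22.
∂Q_x/∂Y = +0.0105, so E_I = 0.0105·(2660/66.22) ≈ 0.42.
E_I ∈ (0,1): normal good (necessity).

0.42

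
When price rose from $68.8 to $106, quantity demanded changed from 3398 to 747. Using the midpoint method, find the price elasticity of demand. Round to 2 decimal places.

-3.01

%ΔQ = (747 − 3398)/[(3398 + 747)/2] = -2651/2072.5 ≈ -1.2791.
%Δp = (106 − 68.8)/[(68.8 + 106)/2] = 37.2/87.4 ≈ 0.4256.
Arc elasticity E = %ΔQ/%Δp ≈ -1.2791/0.4256 ≈ -3.01.
|E| > 1: demand is elastic over this range.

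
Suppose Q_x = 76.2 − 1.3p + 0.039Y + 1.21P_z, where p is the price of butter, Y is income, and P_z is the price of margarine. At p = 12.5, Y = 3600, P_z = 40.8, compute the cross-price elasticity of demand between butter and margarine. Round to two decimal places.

0.20

Q_x = 76.2 − 1.3(12.5) + 0.039(3600) + 1.21(40.8) = 76.2 − 16.25 + 140.4 + 49.368 = 249.718.
∂Q_x/∂P_z = +1.21, so E_xy = 1.21·(40.8/249.718) ≈ 0.20.
E_xy > 0: the goods are substitutes.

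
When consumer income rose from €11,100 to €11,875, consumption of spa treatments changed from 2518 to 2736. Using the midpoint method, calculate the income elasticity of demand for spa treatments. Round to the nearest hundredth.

1.23

%ΔQ = (2736 − 2518)/[(2518+2736)/2] = 218/2627 ≈ 0.0830.
%ΔY = (11,875 − 11,100)/[(11,100+11,875)/2] = 775/11487.5 ≈ 0.0675.
E_I = %ΔQ/%ΔY ≈ 1.23.
E_I > 1: normal good (luxury).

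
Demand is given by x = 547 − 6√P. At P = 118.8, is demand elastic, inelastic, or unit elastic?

At P = 118.8, x = 481.6028.
dx/dP = −6/(2√P) = −6/(2·10.8995).
Point elasticity E = (dx/dP)·(P/x) = -0.2752 × 118.8/481.6028 ≈ -0.068.
|E| ≈ 0.068 < 1, so demand is inelastic.

inelastic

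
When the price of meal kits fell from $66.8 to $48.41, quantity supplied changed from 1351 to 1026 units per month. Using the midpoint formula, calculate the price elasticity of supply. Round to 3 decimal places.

0.857

%ΔQ = (1026 − 1351)/[(1351 + 1026)/2] = -325/1188.5 ≈ -0.2735.
%Δp = (48.41 − 66.8)/[(66.8 + 48.41)/2] = -18.39/57.605 ≈ -0.3192.
Arc elasticity E = %ΔQ/%Δp ≈ -0.2735/-0.3192 ≈ 0.857.
|E| < 1: supply is inelastic over this range.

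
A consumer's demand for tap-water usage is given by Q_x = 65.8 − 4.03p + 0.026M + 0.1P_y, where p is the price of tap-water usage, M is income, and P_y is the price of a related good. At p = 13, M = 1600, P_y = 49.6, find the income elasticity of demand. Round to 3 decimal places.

0.694

At the given point, Q_x = 65.8 − 4.03(13) + 0.026(1600) + 0.1(49.6) = 65.8 − 52.39 + 41.6 + 4.96 = 59.97.
∂Q_x/∂M = +0.026, so E_I = 0.026·(1600/59.97) ≈ 0.694.
E_I ∈ (0,1): normal good (necessity).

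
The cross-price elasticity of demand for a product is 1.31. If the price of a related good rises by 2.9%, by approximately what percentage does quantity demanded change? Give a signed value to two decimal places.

3.80

%ΔQ ≈ E × %ΔP_y = (1.31) × (2.9%) ≈ 3.80%.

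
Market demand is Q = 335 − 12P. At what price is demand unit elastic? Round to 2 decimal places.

13.96

For linear demand Q = a − bP, E = −bP/(a − bP). |E| = 1 ⇒ bP = a − bP ⇒ P = a/(2b).
P = 335/(2·12) ≈ 13.96.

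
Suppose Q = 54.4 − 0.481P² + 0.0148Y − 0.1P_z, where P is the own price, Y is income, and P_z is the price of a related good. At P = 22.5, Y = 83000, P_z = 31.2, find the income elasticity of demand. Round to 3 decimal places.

Q = 54.4 − 0.481(22.5)² + 0.0148(83000) − 0.1(31.2) = 54.4 − 243.5063 + 1228.4 − 3.12 = 1036.1738.
∂Q/∂Y = +0.0148, so E_I = 0.0148·(83000/1036.1738) ≈ 1.186.
E_I > 1: normal good (luxury).

1.186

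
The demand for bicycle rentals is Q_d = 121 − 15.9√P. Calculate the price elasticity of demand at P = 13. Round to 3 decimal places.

At P = 13, Q_d = 63.6717.
dQ_d/dP = −15.9/(2√P) = −15.9/(2·3.6056).
Point elasticity E = (dQ_d/dP)·(P/Q_d) = -2.2049 × 13/63.6717 ≈ -0.450.
|E| < 1, so demand is inelastic at this price.

-0.450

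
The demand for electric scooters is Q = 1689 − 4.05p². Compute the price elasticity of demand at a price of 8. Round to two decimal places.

At p = 8, Q = 1429.8.
dQ/dp = −2·4.05·p = −64.8.
Point elasticity E = (dQ/dp)·(p/Q) = -64.8 × 8/1429.8 ≈ -0.36.
|E| < 1, so demand is inelastic at this price.

-0.36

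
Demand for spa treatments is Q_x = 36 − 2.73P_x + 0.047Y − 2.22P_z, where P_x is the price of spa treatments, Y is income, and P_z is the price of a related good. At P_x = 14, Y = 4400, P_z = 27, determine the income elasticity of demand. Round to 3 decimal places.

1.430

Evaluating quantity at (P_x, Y, P_z) gives Q_x = 36 − 2.73(14) + 0.047(4400) − 2.22(27) = 36 − 38.22 + 206.8 − 59.94 = 144.64.
∂Q_x/∂Y = +0.047, so E_I = 0.047·(4400/144.64) ≈ 1.430.
E_I > 1: normal good (luxury).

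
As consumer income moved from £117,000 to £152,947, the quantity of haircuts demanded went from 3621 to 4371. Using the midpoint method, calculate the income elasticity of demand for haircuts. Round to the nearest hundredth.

%ΔQ = (4371 − 3621)/[(3621+4371)/2] = 750/3996 ≈ 0.1877.
%ΔI = (152,947 − 117,000)/[(117,000+152,947)/2] = 35947/134973.5 ≈ 0.2663.
E_I = %ΔQ/%ΔI ≈ 0.70.
E_I ∈ (0,1): normal good (necessity).

0.70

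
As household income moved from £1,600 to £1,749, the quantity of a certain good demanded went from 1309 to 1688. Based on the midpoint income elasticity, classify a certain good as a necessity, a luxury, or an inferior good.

%ΔQ = (1688 − 1309)/[(1309+1688)/2] = 379/1498.5 ≈ 0.2529.
%ΔI = (1,749 − 1,600)/[(1,600+1,749)/2] = 149/1674.5 ≈ 0.0890.
E_I = %ΔQ/%ΔI ≈ 2.842.
E_I > 1: normal good (luxury).

luxury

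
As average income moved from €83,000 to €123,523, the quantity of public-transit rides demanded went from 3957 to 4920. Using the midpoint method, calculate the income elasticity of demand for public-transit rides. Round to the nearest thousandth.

0.553

%ΔQ = (4920 − 3957)/[(3957+4920)/2] = 963/4438.5 ≈ 0.2170.
%ΔM = (123,523 − 83,000)/[(83,000+123,523)/2] = 40523/103261.5 ≈ 0.3924.
E_I = %ΔQ/%ΔM ≈ 0.553.
E_I ∈ (0,1): normal good (necessity).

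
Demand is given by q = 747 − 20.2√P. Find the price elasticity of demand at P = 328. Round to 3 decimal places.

-0.480

At P = 328, q = 381.1624.
dq/dP = −20.2/(2√P) = −20.2/(2·18.1108).
Point elasticity E = (dq/dP)·(P/q) = -0.5577 × 328/381.1624 ≈ -0.480.
|E| < 1, so demand is inelastic at this price.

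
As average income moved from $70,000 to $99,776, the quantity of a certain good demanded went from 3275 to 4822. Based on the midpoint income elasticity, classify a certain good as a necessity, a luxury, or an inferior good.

luxury

%ΔQ = (4822 − 3275)/[(3275+4822)/2] = 1547/4048.5 ≈ 0.3821.
%ΔI = (99,776 − 70,000)/[(70,000+99,776)/2] = 29776/84888 ≈ 0.3508.
E_I = %ΔQ/%ΔI ≈ 1.089.
E_I > 1: normal good (luxury).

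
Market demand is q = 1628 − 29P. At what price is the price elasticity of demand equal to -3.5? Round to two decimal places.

43.66

Set −bP/(a − bP) = −3.5 ⇒ bP = 3.5(a − bP) ⇒ bP(1+3.5) = 3.5·a.
P = 3.5·1628/(29·4.5) ≈ 43.66.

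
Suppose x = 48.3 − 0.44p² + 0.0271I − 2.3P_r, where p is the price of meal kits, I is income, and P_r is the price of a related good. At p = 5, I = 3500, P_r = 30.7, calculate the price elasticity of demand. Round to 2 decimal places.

At the given point, x = 48.3 − 0.44(5)² + 0.0271(3500) − 2.3(30.7) = 48.3 − 11 + 94.85 − 70.61 = 61.54.
∂x/∂p = −2·0.44·p = -4.4, so E_p = -4.4·(5/61.54) ≈ -0.36.
|E_p| < 1: demand is inelastic.

-0.36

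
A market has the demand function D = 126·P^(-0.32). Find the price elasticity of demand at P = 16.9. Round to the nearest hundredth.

-0.32

For a Cobb–Douglas (constant-elasticity) form D = A·P^α·…, the elasticity with respect to P equals the exponent α at every point.
Here the exponent on P is -0.32, so the price elasticity of demand is -0.32.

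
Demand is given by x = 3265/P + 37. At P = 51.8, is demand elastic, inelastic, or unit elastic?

inelastic

At P = 51.8, x = 100.0309.
dx/dP = −3265/P² = −1.2168.
Point elasticity E = (dx/dP)·(P/x) = -1.2168 × 51.8/100.0309 ≈ -0.630.
|E| ≈ 0.630 < 1, so demand is inelastic.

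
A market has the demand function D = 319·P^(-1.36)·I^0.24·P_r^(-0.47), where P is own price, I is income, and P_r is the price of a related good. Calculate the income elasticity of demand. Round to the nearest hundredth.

For a Cobb–Douglas (constant-elasticity) form D = A·I^α·…, the elasticity with respect to I equals the exponent α at every point.
Here the exponent on I is 0.24, so the income elasticity of demand is 0.24.

0.24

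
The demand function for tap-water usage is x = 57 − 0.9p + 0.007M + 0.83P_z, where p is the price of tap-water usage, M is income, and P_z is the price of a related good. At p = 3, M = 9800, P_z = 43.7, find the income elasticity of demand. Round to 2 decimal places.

At the given point, x = 57 − 0.9(3) + 0.007(9800) + 0.83(43.7) = 57 − 2.7 + 68.6 + 36.271 = 159.171.
∂x/∂M = +0.007, so E_I = 0.007·(9800/159.171) ≈ 0.43.
E_I ∈ (0,1): normal good (necessity).

0.43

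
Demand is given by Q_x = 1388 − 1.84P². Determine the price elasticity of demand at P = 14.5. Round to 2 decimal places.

At P = 14.5, Q_x = 1001.14.
dQ_x/dP = −2·1.84·P = −53.36.
Point elasticity E = (dQ_x/dP)·(P/Q_x) = -53.36 × 14.5/1001.14 ≈ -0.77.
|E| < 1, so demand is inelastic at this price.

-0.77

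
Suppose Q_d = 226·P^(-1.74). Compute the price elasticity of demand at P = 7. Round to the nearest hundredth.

-1.74

For a Cobb–Douglas (constant-elasticity) form Q_d = A·P^α·…, the elasticity with respect to P equals the exponent α at every point.
Here the exponent on P is -1.74, so the price elasticity of demand is -1.74.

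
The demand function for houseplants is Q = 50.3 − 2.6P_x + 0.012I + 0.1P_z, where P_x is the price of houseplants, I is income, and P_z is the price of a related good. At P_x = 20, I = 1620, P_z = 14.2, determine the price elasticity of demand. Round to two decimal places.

Q = 50.3 − 2.6(20) + 0.012(1620) + 0.1(14.2) = 50.3 − 52 + 19.44 + 1.42 = 19.16.
∂Q/∂P_x = −2.6, so E_p = (−2.6)·(20/19.16) ≈ -2.71.
|E_p| > 1: demand is elastic.

-2.71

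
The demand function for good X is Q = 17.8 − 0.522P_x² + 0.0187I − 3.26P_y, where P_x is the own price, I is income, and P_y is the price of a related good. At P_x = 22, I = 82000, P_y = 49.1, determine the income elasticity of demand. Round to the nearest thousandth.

At the given point, Q = 17.8 − 0.522(22)² + 0.0187(82000) − 3.26(49.1) = 17.8 − 252.648 + 1533.4 − 160.066 = 1138.486.
∂Q/∂I = +0.0187, so E_I = 0.0187·(82000/1138.486) ≈ 1.347.
E_I > 1: normal good (luxury).

1.347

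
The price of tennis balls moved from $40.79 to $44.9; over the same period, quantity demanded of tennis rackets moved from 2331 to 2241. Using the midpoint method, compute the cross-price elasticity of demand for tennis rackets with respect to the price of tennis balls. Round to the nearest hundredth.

%ΔQ_x = (2241 − 2331)/[(2331+2241)/2] = -90/2286 ≈ -0.0394.
%ΔP_y = (44.9 − 40.79)/[(40.79+44.9)/2] ≈ 0.0959.
E_xy = -0.0394/0.0959 ≈ -0.41.
E_xy < 0, so tennis rackets and tennis balls are complements.

-0.41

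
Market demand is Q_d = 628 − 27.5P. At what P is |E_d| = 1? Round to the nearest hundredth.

11.42

For linear demand Q_d = a − bP, E = −bP/(a − bP). |E| = 1 ⇒ bP = a − bP ⇒ P = a/(2b).
P = 628/(2·27.5) ≈ 11.42.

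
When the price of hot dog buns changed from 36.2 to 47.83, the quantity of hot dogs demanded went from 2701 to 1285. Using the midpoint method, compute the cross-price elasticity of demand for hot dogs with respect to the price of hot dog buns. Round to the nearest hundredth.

%ΔQ_x = (1285 − 2701)/[(2701+1285)/2] = -1416/1993 ≈ -0.7105.
%ΔP_y = (47.83 − 36.2)/[(36.2+47.83)/2] ≈ 0.2768.
E_xy = -0.7105/0.2768 ≈ -2.57.
E_xy < 0, so hot dogs and hot dog buns are complements.

-2.57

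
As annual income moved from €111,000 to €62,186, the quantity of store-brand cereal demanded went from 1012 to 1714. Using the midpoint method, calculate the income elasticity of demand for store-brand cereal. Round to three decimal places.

%ΔQ = (1714 − 1012)/[(1012+1714)/2] = 702/1363 ≈ 0.5150.
%ΔI = (62,186 − 111,000)/[(111,000+62,186)/2] = -48814/86593 ≈ -0.5637.
E_I = %ΔQ/%ΔI ≈ -0.914.
E_I < 0: inferior good.

-0.914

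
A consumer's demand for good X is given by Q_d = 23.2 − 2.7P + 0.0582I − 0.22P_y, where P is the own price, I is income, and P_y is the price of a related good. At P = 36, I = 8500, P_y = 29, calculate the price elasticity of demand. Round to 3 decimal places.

-0.235

First evaluate Q_d: 23.2 − 2.7(36) + 0.0582(8500) − 0.22(29) = 23.2 − 97.2 + 494.7 − 6.38 = 414.32.
∂Q_d/∂P = −2.7, so E_p = (−2.7)·(36/414.32) ≈ -0.235.
|E_p| < 1: demand is inelastic.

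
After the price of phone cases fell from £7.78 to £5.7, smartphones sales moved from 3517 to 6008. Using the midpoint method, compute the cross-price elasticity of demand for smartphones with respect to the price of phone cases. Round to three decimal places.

%ΔQ_x = (6008 − 3517)/[(3517+6008)/2] = 2491/4762.5 ≈ 0.5230.
%ΔP_y = (5.7 − 7.78)/[(7.78+5.7)/2] ≈ -0.3086.
E_xy = 0.5230/-0.3086 ≈ -1.695.
E_xy < 0, so smartphones and phone cases are complements.

-1.695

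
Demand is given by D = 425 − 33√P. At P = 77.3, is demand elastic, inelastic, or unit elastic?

elastic

At P = 77.3, D = 134.8626.
dD/dP = −33/(2√P) = −33/(2·8.792).
Point elasticity E = (dD/dP)·(P/D) = -1.8767 × 77.3/134.8626 ≈ -1.076.
|E| ≈ 1.076 > 1, so demand is elastic.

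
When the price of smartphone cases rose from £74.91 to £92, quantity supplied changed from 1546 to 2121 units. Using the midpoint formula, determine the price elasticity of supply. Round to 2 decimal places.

1.53

%ΔQ = (2121 − 1546)/[(1546 + 2121)/2] = 575/1833.5 ≈ 0.3136.
%Δp = (92 − 74.91)/[(74.91 + 92)/2] = 17.09/83.455 ≈ 0.2048.
Arc elasticity E = %ΔQ/%Δp ≈ 0.3136/0.2048 ≈ 1.53.
|E| > 1: supply is elastic over this range.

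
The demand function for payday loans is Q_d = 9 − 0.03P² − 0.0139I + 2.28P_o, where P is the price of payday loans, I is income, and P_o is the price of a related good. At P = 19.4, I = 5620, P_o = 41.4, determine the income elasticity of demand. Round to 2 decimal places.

First evaluate Q_d: 9 − 0.03(19.4)² − 0.0139(5620) + 2.28(41.4) = 9 − 11.2908 − 78.118 + 94.392 = 13.9832.
∂Q_d/∂I = −0.0139, so E_I = -0.0139·(5620/13.9832) ≈ -5.59.
E_I < 0: inferior good.

-5.59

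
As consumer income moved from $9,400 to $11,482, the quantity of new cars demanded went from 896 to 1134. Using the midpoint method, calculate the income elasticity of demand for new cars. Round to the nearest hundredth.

1.18

%ΔQ = (1134 − 896)/[(896+1134)/2] = 238/1015 ≈ 0.2345.
%ΔI = (11,482 − 9,400)/[(9,400+11,482)/2] = 2082/10441 ≈ 0.1994.
E_I = %ΔQ/%ΔI ≈ 1.18.
E_I > 1: normal good (luxury).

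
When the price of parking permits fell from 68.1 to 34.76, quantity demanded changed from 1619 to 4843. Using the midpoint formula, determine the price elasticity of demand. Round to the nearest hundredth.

%Δq = (4843 − 1619)/[(1619 + 4843)/2] = 3224/3231 ≈ 0.9978.
%Δp = (34.76 − 68.1)/[(68.1 + 34.76)/2] = -33.34/51.43 ≈ -0.6483.
Arc elasticity E = %Δq/%Δp ≈ 0.9978/-0.6483 ≈ -1.54.
|E| > 1: demand is elastic over this range.

-1.54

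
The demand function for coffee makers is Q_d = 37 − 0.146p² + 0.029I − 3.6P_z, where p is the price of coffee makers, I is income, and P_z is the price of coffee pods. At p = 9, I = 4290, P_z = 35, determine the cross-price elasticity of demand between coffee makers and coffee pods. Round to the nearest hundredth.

Substituting, Q_d = 37 − 0.146(9)² + 0.029(4290) − 3.6(35) = 37 − 11.826 + 124.41 − 126 = 23.584.
∂Q_d/∂P_z = −3.6, so E_xy = -3.6·(35/23.584) ≈ -5.34.
E_xy < 0: the goods are complements.

-5.34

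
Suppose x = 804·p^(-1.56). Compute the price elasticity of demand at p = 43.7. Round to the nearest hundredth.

-1.56

For a Cobb–Douglas (constant-elasticity) form x = A·p^α·…, the elasticity with respect to p equals the exponent α at every point.
Here the exponent on p is -1.56, so the price elasticity of demand is -1.56.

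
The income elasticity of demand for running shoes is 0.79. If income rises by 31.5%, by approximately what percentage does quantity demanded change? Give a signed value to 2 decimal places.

24.89

%ΔQ ≈ E × %ΔI = (0.79) × (31.5%) ≈ 24.89%.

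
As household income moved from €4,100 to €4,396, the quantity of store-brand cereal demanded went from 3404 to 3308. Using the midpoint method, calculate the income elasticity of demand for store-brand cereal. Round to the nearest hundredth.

%ΔQ = (3308 − 3404)/[(3404+3308)/2] = -96/3356 ≈ -0.0286.
%ΔY = (4,396 − 4,100)/[(4,100+4,396)/2] = 296/4248 ≈ 0.0697.
E_I = %ΔQ/%ΔY ≈ -0.41.
E_I < 0: inferior good.

-0.41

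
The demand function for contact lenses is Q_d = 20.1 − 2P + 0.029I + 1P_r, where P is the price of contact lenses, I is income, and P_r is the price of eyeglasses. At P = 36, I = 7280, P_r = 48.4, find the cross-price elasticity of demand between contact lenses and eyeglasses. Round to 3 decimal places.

0.233

Evaluating quantity at (P, I, P_r) gives Q_d = 20.1 − 2(36) + 0.029(7280) + 1(48.4) = 20.1 − 72 + 211.12 + 48.4 = 207.62.
∂Q_d/∂P_r = +1, so E_xy = 1·(48.4/207.62) ≈ 0.233.
E_xy > 0: the goods are substitutes.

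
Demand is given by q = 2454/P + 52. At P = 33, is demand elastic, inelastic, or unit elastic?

inelastic

At P = 33, q = 126.3636.
dq/dP = −2454/P² = −2.2534.
Point elasticity E = (dq/dP)·(P/q) = -2.2534 × 33/126.3636 ≈ -0.588.
|E| ≈ 0.588 < 1, so demand is inelastic.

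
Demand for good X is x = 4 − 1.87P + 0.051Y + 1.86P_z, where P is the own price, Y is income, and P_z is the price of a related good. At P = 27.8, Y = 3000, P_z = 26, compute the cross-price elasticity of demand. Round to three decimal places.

0.315

Substituting, x = 4 − 1.87(27.8) + 0.051(3000) + 1.86(26) = 4 − 51.986 + 153 + 48.36 = 153.374.
∂x/∂P_z = +1.86, so E_xy = 1.86·(26/153.374) ≈ 0.315.
E_xy > 0: the goods are substitutes.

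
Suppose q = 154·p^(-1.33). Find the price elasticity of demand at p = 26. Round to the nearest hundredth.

For a Cobb–Douglas (constant-elasticity) form q = A·p^α·…, the elasticity with respect to p equals the exponent α at every point.
Here the exponent on p is -1.33, so the price elasticity of demand is -1.33.

-1.33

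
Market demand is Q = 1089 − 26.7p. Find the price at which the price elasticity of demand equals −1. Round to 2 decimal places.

For linear demand Q = a − bp, E = −bp/(a − bp). |E| = 1 ⇒ bp = a − bp ⇒ p = a/(2b).
p = 1089/(2·26.7) ≈ 20.39.

20.39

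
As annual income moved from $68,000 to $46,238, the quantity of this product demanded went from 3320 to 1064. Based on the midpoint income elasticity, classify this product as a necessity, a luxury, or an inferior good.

%ΔQ = (1064 − 3320)/[(3320+1064)/2] = -2256/2192 ≈ -1.0292.
%ΔI = (46,238 − 68,000)/[(68,000+46,238)/2] = -21762/57119 ≈ -0.3810.
E_I = %ΔQ/%ΔI ≈ 2.701.
E_I > 1: normal good (luxury).

luxury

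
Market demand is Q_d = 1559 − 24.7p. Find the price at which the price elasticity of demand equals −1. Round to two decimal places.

31.56

For linear demand Q_d = a − bp, E = −bp/(a − bp). |E| = 1 ⇒ bp = a − bp ⇒ p = a/(2b).
p = 1559/(2·24.7) ≈ 31.56.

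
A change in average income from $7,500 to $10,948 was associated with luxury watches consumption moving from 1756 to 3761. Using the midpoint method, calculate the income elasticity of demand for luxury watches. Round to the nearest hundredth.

1.94

%ΔQ = (3761 − 1756)/[(1756+3761)/2] = 2005/2758.5 ≈ 0.7268.
%ΔI = (10,948 − 7,500)/[(7,500+10,948)/2] = 3448/9224 ≈ 0.3738.
E_I = %ΔQ/%ΔI ≈ 1.94.
E_I > 1: normal good (luxury).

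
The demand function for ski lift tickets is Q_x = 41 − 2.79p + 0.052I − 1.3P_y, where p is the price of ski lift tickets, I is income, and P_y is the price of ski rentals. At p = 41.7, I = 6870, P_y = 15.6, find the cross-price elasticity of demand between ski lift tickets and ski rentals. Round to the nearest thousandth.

-0.078

Q_x = 41 − 2.79(41.7) + 0.052(6870) − 1.3(15.6) = 41 − 116.343 + 357.24 − 20.28 = 261.617.
∂Q_x/∂P_y = −1.3, so E_xy = -1.3·(15.6/261.617) ≈ -0.078.
E_xy < 0: the goods are complements.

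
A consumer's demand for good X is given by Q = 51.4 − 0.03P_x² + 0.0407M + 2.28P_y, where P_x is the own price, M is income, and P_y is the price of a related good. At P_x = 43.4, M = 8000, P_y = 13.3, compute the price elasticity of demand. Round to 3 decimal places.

-0.322

Q = 51.4 − 0.03(43.4)² + 0.0407(8000) + 2.28(13.3) = 51.4 − 56.5068 + 325.6 + 30.324 = 350.8172.
∂Q/∂P_x = −2·0.03·P_x = -2.604, so E_p = -2.604·(43.4/350.8172) ≈ -0.322.
|E_p| < 1: demand is inelastic.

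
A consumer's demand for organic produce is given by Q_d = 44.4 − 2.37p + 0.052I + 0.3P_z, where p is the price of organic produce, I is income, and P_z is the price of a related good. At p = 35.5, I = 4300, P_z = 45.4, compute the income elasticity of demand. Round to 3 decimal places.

Q_d = 44.4 − 2.37(35.5) + 0.052(4300) + 0.3(45.4) = 44.4 − 84.135 + 223.6 + 13.62 = 197.485.
∂Q_d/∂I = +0.052, so E_I = 0.052·(4300/197.485) ≈ 1.132.
E_I > 1: normal good (luxury).

1.132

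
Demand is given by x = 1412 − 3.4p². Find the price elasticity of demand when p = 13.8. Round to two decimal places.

-1.69

At p = 13.8, x = 764.504.
dx/dp = −2·3.4·p = −93.84.
Point elasticity E = (dx/dp)·(p/x) = -93.84 × 13.8/764.504 ≈ -1.69.
|E| > 1, so demand is elastic at this price.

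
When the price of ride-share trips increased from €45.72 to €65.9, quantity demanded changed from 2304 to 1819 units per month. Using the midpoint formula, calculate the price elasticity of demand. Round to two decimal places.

-0.65

%Δq = (1819 − 2304)/[(2304 + 1819)/2] = -485/2061.5 ≈ -0.2353.
%ΔP = (65.9 − 45.72)/[(45.72 + 65.9)/2] = 20.18/55.81 ≈ 0.3616.
Arc elasticity E = %Δq/%ΔP ≈ -0.2353/0.3616 ≈ -0.65.
|E| < 1: demand is inelastic over this range.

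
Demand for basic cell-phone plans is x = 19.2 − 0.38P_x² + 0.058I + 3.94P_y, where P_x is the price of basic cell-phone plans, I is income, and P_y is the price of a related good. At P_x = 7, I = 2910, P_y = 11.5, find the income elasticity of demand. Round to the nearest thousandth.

0.786

x = 19.2 − 0.38(7)² + 0.058(2910) + 3.94(11.5) = 19.2 − 18.62 + 168.78 + 45.31 = 214.67.
∂x/∂I = +0.058, so E_I = 0.058·(2910/214.67) ≈ 0.786.
E_I ∈ (0,1): normal good (necessity).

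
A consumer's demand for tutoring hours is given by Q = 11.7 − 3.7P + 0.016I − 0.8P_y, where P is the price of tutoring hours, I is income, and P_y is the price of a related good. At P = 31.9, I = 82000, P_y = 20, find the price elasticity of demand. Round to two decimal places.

-0.10

First evaluate Q: 11.7 − 3.7(31.9) + 0.016(82000) − 0.8(20) = 11.7 − 118.03 + 1312 − 16 = 1189.67.
∂Q/∂P = −3.7, so E_p = (−3.7)·(31.9/1189.67) ≈ -0.10.
|E_p| < 1: demand is inelastic.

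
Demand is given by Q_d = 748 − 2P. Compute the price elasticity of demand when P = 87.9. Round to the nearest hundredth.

-0.31

At P = 87.9, Q_d = 572.2.
dQ_d/dP = −2.
Point elasticity E = (dQ_d/dP)·(P/Q_d) = -2 × 87.9/572.2 ≈ -0.31.
|E| < 1, so demand is inelastic at this price.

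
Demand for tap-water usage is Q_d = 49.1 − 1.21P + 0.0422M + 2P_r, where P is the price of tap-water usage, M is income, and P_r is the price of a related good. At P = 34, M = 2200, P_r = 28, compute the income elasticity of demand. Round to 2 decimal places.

Evaluating quantity at (P, M, P_r) gives Q_d = 49.1 − 1.21(34) + 0.0422(2200) + 2(28) = 49.1 − 41.14 + 92.84 + 56 = 156.8.
∂Q_d/∂M = +0.0422, so E_I = 0.0422·(2200/156.8) ≈ 0.59.
E_I ∈ (0,1): normal good (necessity).

0.59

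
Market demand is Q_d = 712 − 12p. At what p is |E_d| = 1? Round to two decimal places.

29.67

For linear demand Q_d = a − bp, E = −bp/(a − bp). |E| = 1 ⇒ bp = a − bp ⇒ p = a/(2b).
p = 712/(2·12) ≈ 29.67.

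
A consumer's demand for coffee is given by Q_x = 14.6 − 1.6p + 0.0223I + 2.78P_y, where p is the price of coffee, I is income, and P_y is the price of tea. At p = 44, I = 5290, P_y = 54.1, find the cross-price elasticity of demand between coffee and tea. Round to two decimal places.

First evaluate Q_x: 14.6 − 1.6(44) + 0.0223(5290) + 2.78(54.1) = 14.6 − 70.4 + 117.967 + 150.398 = 212.565.
∂Q_x/∂P_y = +2.78, so E_xy = 2.78·(54.1/212.565) ≈ 0.71.
E_xy > 0: the goods are substitutes.

0.71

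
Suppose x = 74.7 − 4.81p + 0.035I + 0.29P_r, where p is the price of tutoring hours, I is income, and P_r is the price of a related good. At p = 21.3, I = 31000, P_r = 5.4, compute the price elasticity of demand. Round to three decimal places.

-0.097

Substituting, x = 74.7 − 4.81(21.3) + 0.035(31000) + 0.29(5.4) = 74.7 − 102.453 + 1085 + 1.566 = 1058.813.
∂x/∂p = −4.81, so E_p = (−4.81)·(21.3/1058.813) ≈ -0.097.
|E_p| < 1: demand is inelastic.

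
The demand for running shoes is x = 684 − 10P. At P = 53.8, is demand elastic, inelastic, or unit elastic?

At P = 53.8, x = 146.
dx/dP = −10.
Point elasticity E = (dx/dP)·(P/x) = -10 × 53.8/146 ≈ -3.685.
|E| ≈ 3.685 > 1, so demand is elastic.

elastic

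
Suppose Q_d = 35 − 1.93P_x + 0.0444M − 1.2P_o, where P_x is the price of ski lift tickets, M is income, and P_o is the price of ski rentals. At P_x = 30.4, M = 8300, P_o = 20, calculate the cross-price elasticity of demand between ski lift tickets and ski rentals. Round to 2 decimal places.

At the given point, Q_d = 35 − 1.93(30.4) + 0.0444(8300) − 1.2(20) = 35 − 58.672 + 368.52 − 24 = 320.848.
∂Q_d/∂P_o = −1.2, so E_xy = -1.2·(20/320.848) ≈ -0.07.
E_xy < 0: the goods are complements.

-0.07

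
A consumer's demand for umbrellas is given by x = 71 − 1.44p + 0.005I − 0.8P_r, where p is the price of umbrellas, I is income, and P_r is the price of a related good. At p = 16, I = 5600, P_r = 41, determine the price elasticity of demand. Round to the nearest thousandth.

-0.534

x = 71 − 1.44(16) + 0.005(5600) − 0.8(41) = 71 − 23.04 + 28 − 32.8 = 43.16.
∂x/∂p = −1.44, so E_p = (−1.44)·(16/43.16) ≈ -0.534.
|E_p| < 1: demand is inelastic.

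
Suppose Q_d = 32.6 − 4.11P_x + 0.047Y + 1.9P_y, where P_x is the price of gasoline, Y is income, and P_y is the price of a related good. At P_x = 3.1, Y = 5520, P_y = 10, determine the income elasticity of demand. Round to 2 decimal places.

At the given point, Q_d = 32.6 − 4.11(3.1) + 0.047(5520) + 1.9(10) = 32.6 − 12.741 + 259.44 + 19 = 298.299.
∂Q_d/∂Y = +0.047, so E_I = 0.047·(5520/298.299) ≈ 0.87.
E_I ∈ (0,1): normal good (necessity).

0.87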